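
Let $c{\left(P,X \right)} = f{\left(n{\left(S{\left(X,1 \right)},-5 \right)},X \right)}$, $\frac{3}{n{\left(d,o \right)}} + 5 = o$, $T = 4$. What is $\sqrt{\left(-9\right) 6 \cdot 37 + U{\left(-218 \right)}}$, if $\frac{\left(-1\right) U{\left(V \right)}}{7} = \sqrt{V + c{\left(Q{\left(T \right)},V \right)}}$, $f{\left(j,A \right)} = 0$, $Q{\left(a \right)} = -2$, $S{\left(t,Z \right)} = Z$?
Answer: $\sqrt{-1998 - 7 i \sqrt{218}} \approx 1.1557 - 44.714 i$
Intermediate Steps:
$n{\left(d,o \right)} = \frac{3}{-5 + o}$
$c{\left(P,X \right)} = 0$
$U{\left(V \right)} = - 7 \sqrt{V}$ ($U{\left(V \right)} = - 7 \sqrt{V + 0} = - 7 \sqrt{V}$)
$\sqrt{\left(-9\right) 6 \cdot 37 + U{\left(-218 \right)}} = \sqrt{\left(-9\right) 6 \cdot 37 - 7 \sqrt{-218}} = \sqrt{\left(-54\right) 37 - 7 i \sqrt{218}} = \sqrt{-1998 - 7 i \sqrt{218}}$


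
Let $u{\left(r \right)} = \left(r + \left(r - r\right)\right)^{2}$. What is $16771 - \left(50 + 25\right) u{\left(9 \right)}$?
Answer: $10696$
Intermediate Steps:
$u{\left(r \right)} = r^{2}$ ($u{\left(r \right)} = \left(r + 0\right)^{2} = r^{2}$)
$16771 - \left(50 + 25\right) u{\left(9 \right)} = 16771 - \left(50 + 25\right) 9^{2} = 16771 - 75 \cdot 81 = 16771 - 6075 = 10696$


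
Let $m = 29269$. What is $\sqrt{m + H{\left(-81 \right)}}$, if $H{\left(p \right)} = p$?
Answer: $2 \sqrt{7297} \approx 170.84$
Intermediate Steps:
$\sqrt{m + H{\left(-81 \right)}} = \sqrt{29269 - 81} = \sqrt{29188} = 2 \sqrt{7297}$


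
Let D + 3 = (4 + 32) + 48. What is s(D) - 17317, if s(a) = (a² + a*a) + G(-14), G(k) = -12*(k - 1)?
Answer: -4015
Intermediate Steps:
G(k) = 12 - 12*k (G(k) = -12*(-1 + k) = 12 - 12*k)
D = 81 (D = -3 + ((4 + 32) + 48) = -3 + (36 + 48) = -3 + 84 = 81)
s(a) = 180 + 2*a² (s(a) = (a² + a*a) + (12 - 12*(-14)) = (a² + a²) + (12 + 168) = 2*a² + 180 = 180 + 2*a²)
s(D) - 17317 = (180 + 2*81²) - 17317 = (180 + 2*6561) - 17317 = (180 + 13122) - 17317 = 13302 - 17317 = -4015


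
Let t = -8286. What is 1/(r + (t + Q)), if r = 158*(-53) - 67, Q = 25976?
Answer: 1/9249 ≈ 0.00010812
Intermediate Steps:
r = -8441 (r = -8374 - 67 = -8441)
1/(r + (t + Q)) = 1/(-8441 + (-8286 + 25976)) = 1/(-8441 + 17690) = 1/9249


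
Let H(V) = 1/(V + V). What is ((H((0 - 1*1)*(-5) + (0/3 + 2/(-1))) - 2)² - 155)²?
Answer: 29800681/1296 ≈ 22994.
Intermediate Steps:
H(V) = 1/(2*V)
((H((0 - 1*1)*(-5) + (0/3 + 2/(-1))) - 2)² - 155)² = ((1/(2*((0 - 1*1)*(-5) + (0/3 + 2/(-1)))) - 2)² - 155)² = ((1/(2*((0 - 1)*(-5) + (0*(⅓) + 2*(-1)))) - 2)² - 155)² = ((1/(2*(-1*(-5) + (0 - 2))) - 2)² - 155)² = ((1/(2*(5 - 2)) - 2)² - 155)² = (((½)/3 - 2)² - 155)² = (((½)*(⅓) - 2)² - 155)² = ((⅙ - 2)² - 155)² = ((-11/6)² - 155)² = (121/36 - 155)² = (-5459/36)² = 29800681/1296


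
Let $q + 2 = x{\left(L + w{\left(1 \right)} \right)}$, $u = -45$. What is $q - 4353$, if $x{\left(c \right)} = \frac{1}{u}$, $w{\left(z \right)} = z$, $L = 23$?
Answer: $- \frac{195976}{45} \approx -4355.0$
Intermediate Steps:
$x{\left(c \right)} = - \frac{1}{45}$ ($x{\left(c \right)} = \frac{1}{-45} = - \frac{1}{45}$)
$q = - \frac{91}{45}$ ($q = -2 - \frac{1}{45} = - \frac{91}{45} \approx -2.0222$)
$q - 4353 = - \frac{91}{45} - 4353 = - \frac{195976}{45}$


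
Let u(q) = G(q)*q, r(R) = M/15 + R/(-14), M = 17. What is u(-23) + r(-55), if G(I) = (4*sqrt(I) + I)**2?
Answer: -776567/210 + 4232*I*sqrt(23) ≈ -3697.9 + 20296.0*I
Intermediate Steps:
r(R) = 17/15 - R/14 (r(R) = 17/15 + R/(-14) = 17*(1/15) + R*(-1/14) = 17/15 - R/14)
G(I) = (I + 4*sqrt(I))**2
u(q) = q*(q + 4*sqrt(q))**2 (u(q) = (q + 4*sqrt(q))**2*q = q*(q + 4*sqrt(q))**2)
u(-23) + r(-55) = -23*(-23 + 4*sqrt(-23))**2 + (17/15 - 1/14*(-55)) = -23*(-23 + 4*(I*sqrt(23)))**2 + (17/15 + 55/14) = -23*(-23 + 4*I*sqrt(23))**2 + 1063/210 = 1063/210 - 23*(-23 + 4*I*sqrt(23))**2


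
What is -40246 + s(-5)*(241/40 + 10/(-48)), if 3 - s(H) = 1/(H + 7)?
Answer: -965555/24 ≈ -40231.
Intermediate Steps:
s(H) = 3 - 1/(7 + H) (s(H) = 3 - 1/(H + 7) = 3 - 1/(7 + H))
-40246 + s(-5)*(241/40 + 10/(-48)) = -40246 + ((20 + 3*(-5))/(7 - 5))*(241/40 + 10/(-48)) = -40246 + ((20 - 15)/2)*(241*(1/40) + 10*(-1/48)) = -40246 + ((½)*5)*(241/40 - 5/24) = -40246 + (5/2)*(349/60) = -40246 + 349/24 = -965555/24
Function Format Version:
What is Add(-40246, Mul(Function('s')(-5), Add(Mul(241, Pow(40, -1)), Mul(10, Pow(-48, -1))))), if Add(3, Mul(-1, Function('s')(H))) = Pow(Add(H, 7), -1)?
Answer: Rational(-965555, 24) ≈ -40231.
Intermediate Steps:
Function('s')(H) = Add(3, Mul(-1, Pow(Add(7, H), -1))) (Function('s')(H) = Add(3, Mul(-1, Pow(Add(H, 7), -1))) = Add(3, Mul(-1, Pow(Add(7, H), -1))))
Add(-40246, Mul(Function('s')(-5), Add(Mul(241, Pow(40, -1)), Mul(10, Pow(-48, -1))))) = Add(-40246, Mul(Mul(Pow(Add(7, -5), -1), Add(20, Mul(3, -5))), Add(Mul(241, Pow(40, -1)), Mul(10, Pow(-48, -1))))) = Add(-40246, Mul(Mul(Pow(2, -1), Add(20, -15)), Add(Mul(241, Rational(1, 40)), Mul(10, Rational(-1, 48))))) = Add(-40246, Mul(Mul(Rational(1, 2), 5), Add(Rational(241, 40), Rational(-5, 24)))) = Add(-40246, Mul(Rational(5, 2), Rational(349, 60))) = Add(-40246, Rational(349, 24)) = Rational(-965555, 24)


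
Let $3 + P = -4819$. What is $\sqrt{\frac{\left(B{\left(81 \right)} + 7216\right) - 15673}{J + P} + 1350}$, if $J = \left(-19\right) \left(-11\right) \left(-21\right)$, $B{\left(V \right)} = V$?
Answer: $\frac{\sqrt{114614554686}}{9211} \approx 36.755$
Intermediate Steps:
$P = -4822$ ($P = -3 - 4819 = -4822$)
$J = -4389$ ($J = 209 \left(-21\right) = -4389$)
$\sqrt{\frac{\left(B{\left(81 \right)} + 7216\right) - 15673}{J + P} + 1350} = \sqrt{\frac{\left(81 + 7216\right) - 15673}{-4389 - 4822} + 1350} = \sqrt{\frac{7297 - 15673}{-9211} + 1350} = \sqrt{\left(-8376\right) \left(- \frac{1}{9211}\right) + 1350} = \sqrt{\frac{8376}{9211} + 1350} = \sqrt{\frac{12443226}{9211}} = \frac{\sqrt{114614554686}}{9211}$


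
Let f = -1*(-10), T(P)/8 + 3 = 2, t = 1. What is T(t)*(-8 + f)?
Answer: -16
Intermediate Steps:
T(P) = -8 (T(P) = -24 + 8*2 = -24 + 16 = -8)
f = 10
T(t)*(-8 + f) = -8*(-8 + 10) = -8*2 = -16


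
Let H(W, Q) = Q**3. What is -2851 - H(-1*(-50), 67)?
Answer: -303614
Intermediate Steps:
-2851 - H(-1*(-50), 67) = -2851 - 1*67**3 = -2851 - 1*300763 = -2851 - 300763 = -303614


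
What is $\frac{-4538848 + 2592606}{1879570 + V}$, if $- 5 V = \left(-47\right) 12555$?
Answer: $- \frac{1946242}{1997587} \approx -0.9743$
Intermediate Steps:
$V = 118017$ ($V = - \frac{\left(-47\right) 12555}{5} = \left(- \frac{1}{5}\right) \left(-590085\right) = 118017$)
$\frac{-4538848 + 2592606}{1879570 + V} = \frac{-4538848 + 2592606}{1879570 + 118017} = - \frac{1946242}{1997587}$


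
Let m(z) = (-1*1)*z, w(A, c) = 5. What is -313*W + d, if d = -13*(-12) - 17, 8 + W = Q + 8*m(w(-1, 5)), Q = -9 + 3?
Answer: 17041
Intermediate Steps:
m(z) = -z
Q = -6
W = -54 (W = -8 + (-6 + 8*(-1*5)) = -8 + (-6 + 8*(-5)) = -8 + (-6 - 40) = -8 - 46 = -54)
d = 139 (d = 156 - 17 = 139)
-313*W + d = -313*(-54) + 139 = 16902 + 139 = 17041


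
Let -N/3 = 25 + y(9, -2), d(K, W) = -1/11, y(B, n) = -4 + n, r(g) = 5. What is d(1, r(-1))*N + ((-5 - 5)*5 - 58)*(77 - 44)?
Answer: -39147/11 ≈ -3558.8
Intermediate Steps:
d(K, W) = -1/11 (d(K, W) = -1*1/11 = -1/11)
N = -57 (N = -3*(25 + (-4 - 2)) = -3*(25 - 6) = -3*19 = -57)
d(1, r(-1))*N + ((-5 - 5)*5 - 58)*(77 - 44) = -1/11*(-57) + ((-5 - 5)*5 - 58)*(77 - 44) = 57/11 + (-10*5 - 58)*33 = 57/11 + (-50 - 58)*33 = 57/11 - 108*33 = 57/11 - 3564 = -39147/11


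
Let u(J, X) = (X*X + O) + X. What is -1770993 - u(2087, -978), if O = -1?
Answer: -2726498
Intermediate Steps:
u(J, X) = -1 + X + X**2 (u(J, X) = (X*X - 1) + X = (X**2 - 1) + X = (-1 + X**2) + X = -1 + X + X**2)
-1770993 - u(2087, -978) = -1770993 - (-1 - 978 + (-978)**2) = -1770993 - (-1 - 978 + 956484) = -1770993 - 1*955505 = -1770993 - 955505 = -2726498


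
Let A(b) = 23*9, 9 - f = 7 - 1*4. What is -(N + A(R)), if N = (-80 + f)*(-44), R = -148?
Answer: -3463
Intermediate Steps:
f = 6 (f = 9 - (7 - 1*4) = 9 - (7 - 4) = 9 - 1*3 = 9 - 3 = 6)
A(b) = 207
N = 3256 (N = (-80 + 6)*(-44) = -74*(-44) = 3256)
-(N + A(R)) = -(3256 + 207) = -1*3463 = -3463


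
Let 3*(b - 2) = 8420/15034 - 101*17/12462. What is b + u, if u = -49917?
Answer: -14027600943899/281030562 ≈ -49915.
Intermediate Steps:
b = 601619455/281030562 (b = 2 + (8420/15034 - 101*17/12462)/3 = 2 + (8420*(1/15034) - 1717*1/12462)/3 = 2 + (4210/7517 - 1717/12462)/3 = 2 + (⅓)*(39558331/93676854) = 2 + 39558331/281030562 = 601619455/281030562 ≈ 2.1408)
b + u = 601619455/281030562 - 49917 = -14027600943899/281030562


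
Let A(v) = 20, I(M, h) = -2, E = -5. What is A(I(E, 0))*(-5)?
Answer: -100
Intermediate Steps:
A(I(E, 0))*(-5) = 20*(-5) = -100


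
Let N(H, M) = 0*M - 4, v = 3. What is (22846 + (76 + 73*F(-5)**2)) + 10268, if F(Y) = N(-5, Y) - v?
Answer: 36767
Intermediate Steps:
N(H, M) = -4 (N(H, M) = 0 - 4 = -4)
F(Y) = -7 (F(Y) = -4 - 1*3 = -4 - 3 = -7)
(22846 + (76 + 73*F(-5)**2)) + 10268 = (22846 + (76 + 73*(-7)**2)) + 10268 = (22846 + (76 + 73*49)) + 10268 = (22846 + (76 + 3577)) + 10268 = (22846 + 3653) + 10268 = 26499 + 10268 = 36767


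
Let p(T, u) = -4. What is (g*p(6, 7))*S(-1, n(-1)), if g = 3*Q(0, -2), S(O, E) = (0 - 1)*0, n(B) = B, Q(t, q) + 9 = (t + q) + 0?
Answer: 0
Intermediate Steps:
Q(t, q) = -9 + q + t (Q(t, q) = -9 + ((t + q) + 0) = -9 + ((q + t) + 0) = -9 + (q + t) = -9 + q + t)
S(O, E) = 0 (S(O, E) = -1*0 = 0)
g = -33 (g = 3*(-9 - 2 + 0) = 3*(-11) = -33)
(g*p(6, 7))*S(-1, n(-1)) = -33*(-4)*0 = 132*0 = 0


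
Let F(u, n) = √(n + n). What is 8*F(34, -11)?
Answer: 8*I*√22 ≈ 37.523*I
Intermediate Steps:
F(u, n) = √2*√n (F(u, n) = √(2*n) = √2*√n)
8*F(34, -11) = 8*(√2*√(-11)) = 8*(√2*(I*√11)) = 8*(I*√22) = 8*I*√22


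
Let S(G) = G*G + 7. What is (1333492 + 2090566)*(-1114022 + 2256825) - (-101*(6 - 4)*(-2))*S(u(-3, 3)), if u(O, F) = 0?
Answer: 3913023751746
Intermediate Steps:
S(G) = 7 + G² (S(G) = G² + 7 = 7 + G²)
(1333492 + 2090566)*(-1114022 + 2256825) - (-101*(6 - 4)*(-2))*S(u(-3, 3)) = (1333492 + 2090566)*(-1114022 + 2256825) - (-101*(6 - 4)*(-2))*(7 + 0²) = 3424058*1142803 - (-202*(-2))*(7 + 0) = 3913023754574 - (-101*(-4))*7 = 3913023754574 - 404*7 = 3913023754574 - 1*2828 = 3913023754574 - 2828 = 3913023751746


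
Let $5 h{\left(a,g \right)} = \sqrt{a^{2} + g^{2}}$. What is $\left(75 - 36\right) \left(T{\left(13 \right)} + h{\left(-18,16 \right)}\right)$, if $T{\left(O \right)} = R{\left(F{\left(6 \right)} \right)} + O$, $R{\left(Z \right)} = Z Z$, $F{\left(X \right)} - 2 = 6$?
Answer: $3003 + \frac{78 \sqrt{145}}{5} \approx 3190.8$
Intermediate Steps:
$F{\left(X \right)} = 8$ ($F{\left(X \right)} = 2 + 6 = 8$)
$R{\left(Z \right)} = Z^{2}$
$T{\left(O \right)} = 64 + O$ ($T{\left(O \right)} = 8^{2} + O = 64 + O$)
$h{\left(a,g \right)} = \frac{\sqrt{a^{2} + g^{2}}}{5}$
$\left(75 - 36\right) \left(T{\left(13 \right)} + h{\left(-18,16 \right)}\right) = \left(75 - 36\right) \left(\left(64 + 13\right) + \frac{\sqrt{\left(-18\right)^{2} + 16^{2}}}{5}\right) = 39 \left(77 + \frac{\sqrt{324 + 256}}{5}\right) = 39 \left(77 + \frac{\sqrt{580}}{5}\right) = 39 \left(77 + \frac{2 \sqrt{145}}{5}\right) = 3003 + \frac{78 \sqrt{145}}{5}$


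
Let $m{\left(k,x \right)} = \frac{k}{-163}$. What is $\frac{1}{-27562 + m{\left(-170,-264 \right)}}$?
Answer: $- \frac{163}{4492436} \approx -3.6283 \cdot 10^{-5}$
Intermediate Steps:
$m{\left(k,x \right)} = - \frac{k}{163}$ ($m{\left(k,x \right)} = k \left(- \frac{1}{163}\right) = - \frac{k}{163}$)
$\frac{1}{-27562 + m{\left(-170,-264 \right)}} = \frac{1}{-27562 - - \frac{170}{163}} = \frac{1}{-27562 + \frac{170}{163}} = \frac{1}{- \frac{4492436}{163}} = - \frac{163}{4492436}$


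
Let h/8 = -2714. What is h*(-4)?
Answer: 86848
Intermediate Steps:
h = -21712 (h = 8*(-2714) = -21712)
h*(-4) = -21712*(-4) = 86848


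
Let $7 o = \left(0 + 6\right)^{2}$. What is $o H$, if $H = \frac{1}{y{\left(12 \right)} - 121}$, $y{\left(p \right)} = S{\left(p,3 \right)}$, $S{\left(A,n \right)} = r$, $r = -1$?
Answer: $- \frac{18}{427} \approx -0.042155$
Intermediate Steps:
$S{\left(A,n \right)} = -1$
$y{\left(p \right)} = -1$
$H = - \frac{1}{122}$ ($H = \frac{1}{-1 - 121} = \frac{1}{-122} = - \frac{1}{122} \approx -0.0081967$)
$o = \frac{36}{7}$ ($o = \frac{\left(0 + 6\right)^{2}}{7} = \frac{6^{2}}{7} = \frac{1}{7} \cdot 36 = \frac{36}{7} \approx 5.1429$)
$o H = \frac{36}{7} \left(- \frac{1}{122}\right) = - \frac{18}{427}$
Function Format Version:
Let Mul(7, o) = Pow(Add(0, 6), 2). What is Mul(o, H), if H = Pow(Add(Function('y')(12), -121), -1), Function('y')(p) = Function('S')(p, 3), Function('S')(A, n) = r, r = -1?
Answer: Rational(-18, 427) ≈ -0.042155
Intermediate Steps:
Function('S')(A, n) = -1
Function('y')(p) = -1
H = Rational(-1, 122) (H = Pow(Add(-1, -121), -1) = Pow(-122, -1) = Rational(-1, 122) ≈ -0.0081967)
o = Rational(36, 7) (o = Mul(Rational(1, 7), Pow(Add(0, 6), 2)) = Mul(Rational(1, 7), Pow(6, 2)) = Mul(Rational(1, 7), 36) = Rational(36, 7) ≈ 5.1429)
Mul(o, H) = Mul(Rational(36, 7), Rational(-1, 122)) = Rational(-18, 427)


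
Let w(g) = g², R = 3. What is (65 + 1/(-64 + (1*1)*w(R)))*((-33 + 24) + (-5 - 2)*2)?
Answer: -82202/55 ≈ -1494.6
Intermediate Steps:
(65 + 1/(-64 + (1*1)*w(R)))*((-33 + 24) + (-5 - 2)*2) = (65 + 1/(-64 + (1*1)*3²))*((-33 + 24) + (-5 - 2)*2) = (65 + 1/(-64 + 1*9))*(-9 - 7*2) = (65 + 1/(-64 + 9))*(-9 - 14) = (65 + 1/(-55))*(-23) = (65 - 1/55)*(-23) = (3574/55)*(-23) = -82202/55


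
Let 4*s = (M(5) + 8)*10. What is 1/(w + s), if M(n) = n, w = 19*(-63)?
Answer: -2/2329 ≈ -0.00085874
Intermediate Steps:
w = -1197
s = 65/2 (s = ((5 + 8)*10)/4 = (13*10)/4 = (¼)*130 = 65/2 ≈ 32.500)
1/(w + s) = 1/(-1197 + 65/2) = 1/(-2329/2) = -2/2329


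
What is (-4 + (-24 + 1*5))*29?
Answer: -667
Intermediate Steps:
(-4 + (-24 + 1*5))*29 = (-4 + (-24 + 5))*29 = (-4 - 19)*29 = -23*29 = -667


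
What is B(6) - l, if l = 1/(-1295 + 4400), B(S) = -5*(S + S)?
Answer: -186301/3105 ≈ -60.000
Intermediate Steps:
B(S) = -10*S
l = 1/3105 ≈ 0.00032206
B(6) - l = -10*6 - 1*1/3105 = -60 - 1/3105 = -186301/3105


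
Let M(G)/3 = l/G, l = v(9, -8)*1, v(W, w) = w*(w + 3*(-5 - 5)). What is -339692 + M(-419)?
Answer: -142331860/419 ≈ -3.3969e+5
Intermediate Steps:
v(W, w) = w*(-30 + w) (v(W, w) = w*(w + 3*(-10)) = w*(w - 30) = w*(-30 + w))
l = 304 (l = -8*(-30 - 8)*1 = -8*(-38)*1 = 304*1 = 304)
M(G) = 912/G (M(G) = 3*(304/G) = 912/G)
-339692 + M(-419) = -339692 + 912/(-419) = -339692 + 912*(-1/419) = -339692 - 912/419 = -142331860/419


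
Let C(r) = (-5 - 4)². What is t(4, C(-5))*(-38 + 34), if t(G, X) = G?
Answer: -16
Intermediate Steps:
C(r) = 81 (C(r) = (-9)² = 81)
t(4, C(-5))*(-38 + 34) = 4*(-38 + 34) = 4*(-4) = -16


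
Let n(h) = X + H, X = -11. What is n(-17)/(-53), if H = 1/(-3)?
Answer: 34/159 ≈ 0.21384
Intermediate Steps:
H = -⅓ ≈ -0.33333
n(h) = -34/3 (n(h) = -11 - ⅓ = -34/3)
n(-17)/(-53) = -34/3/(-53) = -34/3*(-1/53) = 34/159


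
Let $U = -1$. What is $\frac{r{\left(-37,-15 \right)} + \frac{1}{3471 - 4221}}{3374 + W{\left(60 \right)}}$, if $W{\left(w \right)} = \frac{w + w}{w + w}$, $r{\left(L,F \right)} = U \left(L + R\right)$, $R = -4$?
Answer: $\frac{30749}{2531250} \approx 0.012148$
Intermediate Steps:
$r{\left(L,F \right)} = 4 - L$ ($r{\left(L,F \right)} = - (L - 4) = - (-4 + L) = 4 - L$)
$W{\left(w \right)} = 1$ ($W{\left(w \right)} = \frac{2 w}{2 w} = 2 w \frac{1}{2 w} = 1$)
$\frac{r{\left(-37,-15 \right)} + \frac{1}{3471 - 4221}}{3374 + W{\left(60 \right)}} = \frac{\left(4 - -37\right) + \frac{1}{3471 - 4221}}{3374 + 1} = \frac{\left(4 + 37\right) + \frac{1}{-750}}{3375} = \left(41 - \frac{1}{750}\right) \frac{1}{3375} = \frac{30749}{750} \cdot \frac{1}{3375} = \frac{30749}{2531250}$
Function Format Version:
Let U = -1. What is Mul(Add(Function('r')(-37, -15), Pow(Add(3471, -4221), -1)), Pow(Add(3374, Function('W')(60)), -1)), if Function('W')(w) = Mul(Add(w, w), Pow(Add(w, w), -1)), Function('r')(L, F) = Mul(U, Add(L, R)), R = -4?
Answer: Rational(30749, 2531250) ≈ 0.012148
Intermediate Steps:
Function('r')(L, F) = Add(4, Mul(-1, L)) (Function('r')(L, F) = Mul(-1, Add(L, -4)) = Mul(-1, Add(-4, L)) = Add(4, Mul(-1, L)))
Function('W')(w) = 1 (Function('W')(w) = Mul(Mul(2, w), Pow(Mul(2, w), -1)) = Mul(Mul(2, w), Mul(Rational(1, 2), Pow(w, -1))) = 1)
Mul(Add(Function('r')(-37, -15), Pow(Add(3471, -4221), -1)), Pow(Add(3374, Function('W')(60)), -1)) = Mul(Add(Add(4, Mul(-1, -37)), Pow(Add(3471, -4221), -1)), Pow(Add(3374, 1), -1)) = Mul(Add(Add(4, 37), Pow(-750, -1)), Pow(3375, -1)) = Mul(Add(41, Rational(-1, 750)), Rational(1, 3375)) = Mul(Rational(30749, 750), Rational(1, 3375)) = Rational(30749, 2531250)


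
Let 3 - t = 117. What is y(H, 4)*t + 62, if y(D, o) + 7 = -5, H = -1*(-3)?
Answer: 1430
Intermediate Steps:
H = 3
y(D, o) = -12 (y(D, o) = -7 - 5 = -12)
t = -114 (t = 3 - 1*117 = 3 - 117 = -114)
y(H, 4)*t + 62 = -12*(-114) + 62 = 1368 + 62 = 1430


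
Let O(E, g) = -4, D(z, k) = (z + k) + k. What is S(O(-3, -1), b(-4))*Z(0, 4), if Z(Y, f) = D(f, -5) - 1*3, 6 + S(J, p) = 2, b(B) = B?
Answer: 36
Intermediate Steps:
D(z, k) = z + 2*k (D(z, k) = (k + z) + k = z + 2*k)
S(J, p) = -4 (S(J, p) = -6 + 2 = -4)
Z(Y, f) = -13 + f (Z(Y, f) = (f + 2*(-5)) - 1*3 = (f - 10) - 3 = (-10 + f) - 3 = -13 + f)
S(O(-3, -1), b(-4))*Z(0, 4) = -4*(-13 + 4) = -4*(-9) = 36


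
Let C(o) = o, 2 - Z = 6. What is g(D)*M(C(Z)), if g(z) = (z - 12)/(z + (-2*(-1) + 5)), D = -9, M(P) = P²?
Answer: 168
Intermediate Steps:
Z = -4 (Z = 2 - 1*6 = 2 - 6 = -4)
g(z) = (-12 + z)/(7 + z) (g(z) = (-12 + z)/(z + (2 + 5)) = (-12 + z)/(z + 7) = (-12 + z)/(7 + z))
g(D)*M(C(Z)) = ((-12 - 9)/(7 - 9))*(-4)² = (-21/(-2))*16 = -½*(-21)*16 = (21/2)*16 = 168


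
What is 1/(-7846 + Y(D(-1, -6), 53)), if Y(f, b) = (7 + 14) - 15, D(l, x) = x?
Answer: -1/7840 ≈ -0.00012755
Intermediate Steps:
Y(f, b) = 6 (Y(f, b) = 21 - 15 = 6)
1/(-7846 + Y(D(-1, -6), 53)) = 1/(-7846 + 6) = 1/(-7840) = -1/7840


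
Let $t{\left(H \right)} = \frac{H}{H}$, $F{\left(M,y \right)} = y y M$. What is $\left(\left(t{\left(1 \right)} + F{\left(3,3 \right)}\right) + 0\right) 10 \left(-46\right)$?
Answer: $-12880$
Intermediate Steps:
$F{\left(M,y \right)} = M y^{2}$ ($F{\left(M,y \right)} = y^{2} M = M y^{2}$)
$t{\left(H \right)} = 1$
$\left(\left(t{\left(1 \right)} + F{\left(3,3 \right)}\right) + 0\right) 10 \left(-46\right) = \left(\left(1 + 3 \cdot 3^{2}\right) + 0\right) 10 \left(-46\right) = \left(\left(1 + 3 \cdot 9\right) + 0\right) 10 \left(-46\right) = \left(\left(1 + 27\right) + 0\right) 10 \left(-46\right) = \left(28 + 0\right) 10 \left(-46\right) = 28 \cdot 10 \left(-46\right) = 280 \left(-46\right) = -12880$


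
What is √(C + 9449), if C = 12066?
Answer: √21515 ≈ 146.68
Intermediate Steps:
√(C + 9449) = √(12066 + 9449) = √21515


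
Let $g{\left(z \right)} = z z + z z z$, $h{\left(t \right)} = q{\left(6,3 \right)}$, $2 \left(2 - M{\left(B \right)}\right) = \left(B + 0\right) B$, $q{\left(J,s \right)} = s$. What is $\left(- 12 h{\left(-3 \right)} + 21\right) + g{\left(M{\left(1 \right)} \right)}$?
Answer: $- \frac{75}{8} \approx -9.375$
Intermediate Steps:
$M{\left(B \right)} = 2 - \frac{B^{2}}{2}$ ($M{\left(B \right)} = 2 - \frac{\left(B + 0\right) B}{2} = 2 - \frac{B B}{2} = 2 - \frac{B^{2}}{2}$)
$h{\left(t \right)} = 3$
$g{\left(z \right)} = z^{2} + z^{3}$ ($g{\left(z \right)} = z^{2} + z^{2} z = z^{2} + z^{3}$)
$\left(- 12 h{\left(-3 \right)} + 21\right) + g{\left(M{\left(1 \right)} \right)} = \left(\left(-12\right) 3 + 21\right) + \left(2 - \frac{1^{2}}{2}\right)^{2} \left(1 + \left(2 - \frac{1^{2}}{2}\right)\right) = \left(-36 + 21\right) + \left(2 - \frac{1}{2}\right)^{2} \left(1 + \left(2 - \frac{1}{2}\right)\right) = -15 + \left(2 - \frac{1}{2}\right)^{2} \left(1 + \left(2 - \frac{1}{2}\right)\right) = -15 + \left(\frac{3}{2}\right)^{2} \left(1 + \frac{3}{2}\right) = -15 + \frac{9}{4} \cdot \frac{5}{2} = -15 + \frac{45}{8} = - \frac{75}{8}$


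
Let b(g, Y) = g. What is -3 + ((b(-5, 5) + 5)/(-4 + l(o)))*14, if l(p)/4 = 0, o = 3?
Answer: -3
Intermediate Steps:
l(p) = 0 (l(p) = 4*0 = 0)
-3 + ((b(-5, 5) + 5)/(-4 + l(o)))*14 = -3 + ((-5 + 5)/(-4 + 0))*14 = -3 + (0/(-4))*14 = -3 + (0*(-1/4))*14 = -3 + 0*14 = -3 + 0 = -3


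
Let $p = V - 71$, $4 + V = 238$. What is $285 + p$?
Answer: $448$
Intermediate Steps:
$V = 234$ ($V = -4 + 238 = 234$)
$p = 163$ ($p = 234 - 71 = 163$)
$285 + p = 285 + 163 = 448$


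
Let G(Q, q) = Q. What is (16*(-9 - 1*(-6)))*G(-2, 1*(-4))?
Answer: 96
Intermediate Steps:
(16*(-9 - 1*(-6)))*G(-2, 1*(-4)) = (16*(-9 - 1*(-6)))*(-2) = (16*(-9 + 6))*(-2) = (16*(-3))*(-2) = -48*(-2) = 96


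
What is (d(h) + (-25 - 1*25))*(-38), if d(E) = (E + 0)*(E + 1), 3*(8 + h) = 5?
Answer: 5548/9 ≈ 616.44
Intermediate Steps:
h = -19/3 (h = -8 + (⅓)*5 = -8 + 5/3 = -19/3 ≈ -6.3333)
d(E) = E*(1 + E)
(d(h) + (-25 - 1*25))*(-38) = (-19*(1 - 19/3)/3 + (-25 - 1*25))*(-38) = (-19/3*(-16/3) + (-25 - 25))*(-38) = (304/9 - 50)*(-38) = -146/9*(-38) = 5548/9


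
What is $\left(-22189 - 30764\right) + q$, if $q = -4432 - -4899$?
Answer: $-52486$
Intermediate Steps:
$q = 467$ ($q = -4432 + 4899 = 467$)
$\left(-22189 - 30764\right) + q = \left(-22189 - 30764\right) + 467 = -52953 + 467 = -52486$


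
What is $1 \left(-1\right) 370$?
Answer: $-370$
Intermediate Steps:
$1 \left(-1\right) 370 = \left(-1\right) 370 = -370$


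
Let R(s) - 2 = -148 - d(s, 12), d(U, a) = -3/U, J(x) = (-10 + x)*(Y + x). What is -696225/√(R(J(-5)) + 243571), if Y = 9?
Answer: -464150*√24342495/1622833 ≈ -1411.1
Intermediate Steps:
J(x) = (-10 + x)*(9 + x)
R(s) = -146 + 3/s (R(s) = 2 + (-148 - (-3)/s) = 2 + (-148 + 3/s) = -146 + 3/s)
-696225/√(R(J(-5)) + 243571) = -696225/√((-146 + 3/(-90 + (-5)² - 1*(-5))) + 243571) = -696225/√((-146 + 3/(-90 + 25 + 5)) + 243571) = -696225/√((-146 + 3/(-60)) + 243571) = -696225/√((-146 + 3*(-1/60)) + 243571) = -696225/√((-146 - 1/20) + 243571) = -696225/√(-2921/20 + 243571) = -696225*2*√24342495/4868499 = -464150*√24342495/1622833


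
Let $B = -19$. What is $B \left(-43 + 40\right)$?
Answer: $57$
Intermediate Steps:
$B \left(-43 + 40\right) = - 19 \left(-43 + 40\right) = \left(-19\right) \left(-3\right) = 57$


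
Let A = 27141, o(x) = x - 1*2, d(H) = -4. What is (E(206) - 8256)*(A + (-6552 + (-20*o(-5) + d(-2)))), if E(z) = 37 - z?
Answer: -174608125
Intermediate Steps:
o(x) = -2 + x (o(x) = x - 2 = -2 + x)
(E(206) - 8256)*(A + (-6552 + (-20*o(-5) + d(-2)))) = ((37 - 1*206) - 8256)*(27141 + (-6552 + (-20*(-2 - 5) - 4))) = ((37 - 206) - 8256)*(27141 + (-6552 + (-20*(-7) - 4))) = (-169 - 8256)*(27141 + (-6552 + (140 - 4))) = -8425*(27141 + (-6552 + 136)) = -8425*(27141 - 6416) = -8425*20725 = -174608125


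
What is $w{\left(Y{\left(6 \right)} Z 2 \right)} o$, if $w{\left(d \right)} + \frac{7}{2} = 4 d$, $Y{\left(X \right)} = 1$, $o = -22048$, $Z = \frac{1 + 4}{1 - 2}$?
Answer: $959088$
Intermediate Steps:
$Z = -5$ ($Z = \frac{5}{-1} = 5 \left(-1\right) = -5$)
$w{\left(d \right)} = - \frac{7}{2} + 4 d$
$w{\left(Y{\left(6 \right)} Z 2 \right)} o = \left(- \frac{7}{2} + 4 \cdot 1 \left(-5\right) 2\right) \left(-22048\right) = \left(- \frac{7}{2} + 4 \left(\left(-5\right) 2\right)\right) \left(-22048\right) = \left(- \frac{7}{2} + 4 \left(-10\right)\right) \left(-22048\right) = \left(- \frac{7}{2} - 40\right) \left(-22048\right) = \left(- \frac{87}{2}\right) \left(-22048\right) = 959088$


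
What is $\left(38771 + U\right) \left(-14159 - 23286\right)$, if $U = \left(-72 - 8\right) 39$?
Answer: $-1334951695$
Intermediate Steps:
$U = -3120$ ($U = \left(-80\right) 39 = -3120$)
$\left(38771 + U\right) \left(-14159 - 23286\right) = \left(38771 - 3120\right) \left(-14159 - 23286\right) = 35651 \left(-37445\right) = -1334951695$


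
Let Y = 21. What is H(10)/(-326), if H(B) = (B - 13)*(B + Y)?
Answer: 93/326 ≈ 0.28528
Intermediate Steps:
H(B) = (-13 + B)*(21 + B) (H(B) = (B - 13)*(B + 21) = (-13 + B)*(21 + B))
H(10)/(-326) = (-273 + 10² + 8*10)/(-326) = (-273 + 100 + 80)*(-1/326) = -93*(-1/326) = 93/326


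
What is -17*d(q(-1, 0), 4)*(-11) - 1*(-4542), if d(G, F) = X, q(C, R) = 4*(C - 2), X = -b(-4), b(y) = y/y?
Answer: 4355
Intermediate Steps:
b(y) = 1
X = -1 (X = -1*1 = -1)
q(C, R) = -8 + 4*C (q(C, R) = 4*(-2 + C) = -8 + 4*C)
d(G, F) = -1
-17*d(q(-1, 0), 4)*(-11) - 1*(-4542) = -17*(-1)*(-11) - 1*(-4542) = 17*(-11) + 4542 = -187 + 4542 = 4355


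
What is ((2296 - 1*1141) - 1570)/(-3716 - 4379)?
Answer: 83/1619 ≈ 0.051266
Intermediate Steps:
((2296 - 1*1141) - 1570)/(-3716 - 4379) = ((2296 - 1141) - 1570)/(-8095) = (1155 - 1570)*(-1/8095) = -415*(-1/8095) = 83/1619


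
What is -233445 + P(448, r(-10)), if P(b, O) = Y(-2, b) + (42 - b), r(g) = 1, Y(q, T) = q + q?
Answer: -233855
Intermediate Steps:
Y(q, T) = 2*q
P(b, O) = 38 - b (P(b, O) = 2*(-2) + (42 - b) = -4 + (42 - b) = 38 - b)
-233445 + P(448, r(-10)) = -233445 + (38 - 1*448) = -233445 + (38 - 448) = -233445 - 410 = -233855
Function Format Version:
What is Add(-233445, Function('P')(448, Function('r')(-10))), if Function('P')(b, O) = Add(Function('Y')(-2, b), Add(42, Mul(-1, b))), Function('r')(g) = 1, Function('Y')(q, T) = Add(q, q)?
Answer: -233855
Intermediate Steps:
Function('Y')(q, T) = Mul(2, q)
Function('P')(b, O) = Add(38, Mul(-1, b)) (Function('P')(b, O) = Add(Mul(2, -2), Add(42, Mul(-1, b))) = Add(-4, Add(42, Mul(-1, b))) = Add(38, Mul(-1, b)))
Add(-233445, Function('P')(448, Function('r')(-10))) = Add(-233445, Add(38, Mul(-1, 448))) = Add(-233445, Add(38, -448)) = Add(-233445, -410) = -233855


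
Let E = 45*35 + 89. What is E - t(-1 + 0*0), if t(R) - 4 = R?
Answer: 1661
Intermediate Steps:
t(R) = 4 + R
E = 1664 (E = 1575 + 89 = 1664)
E - t(-1 + 0*0) = 1664 - (4 + (-1 + 0*0)) = 1664 - (4 + (-1 + 0)) = 1664 - (4 - 1) = 1664 - 1*3 = 1664 - 3 = 1661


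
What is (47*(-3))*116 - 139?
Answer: -16495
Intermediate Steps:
(47*(-3))*116 - 139 = -141*116 - 139 = -16356 - 139 = -16495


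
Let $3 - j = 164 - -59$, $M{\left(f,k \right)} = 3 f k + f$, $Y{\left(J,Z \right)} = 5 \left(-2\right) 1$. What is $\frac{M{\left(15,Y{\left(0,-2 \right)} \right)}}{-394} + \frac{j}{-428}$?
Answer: $\frac{68215}{42158} \approx 1.6181$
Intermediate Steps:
$Y{\left(J,Z \right)} = -10$ ($Y{\left(J,Z \right)} = \left(-10\right) 1 = -10$)
$M{\left(f,k \right)} = f + 3 f k$ ($M{\left(f,k \right)} = 3 f k + f = f + 3 f k$)
$j = -220$ ($j = 3 - \left(164 - -59\right) = 3 - \left(164 + 59\right) = 3 - 223 = -220$)
$\frac{M{\left(15,Y{\left(0,-2 \right)} \right)}}{-394} + \frac{j}{-428} = \frac{15 \left(1 + 3 \left(-10\right)\right)}{-394} - \frac{220}{-428} = 15 \left(1 - 30\right) \left(- \frac{1}{394}\right) - - \frac{55}{107} = 15 \left(-29\right) \left(- \frac{1}{394}\right) + \frac{55}{107} = \left(-435\right) \left(- \frac{1}{394}\right) + \frac{55}{107} = \frac{435}{394} + \frac{55}{107} = \frac{68215}{42158}$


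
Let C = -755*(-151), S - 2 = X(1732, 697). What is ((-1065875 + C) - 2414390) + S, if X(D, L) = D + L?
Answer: -3363829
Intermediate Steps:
S = 2431 (S = 2 + (1732 + 697) = 2 + 2429 = 2431)
C = 114005
((-1065875 + C) - 2414390) + S = ((-1065875 + 114005) - 2414390) + 2431 = (-951870 - 2414390) + 2431 = -3366260 + 2431 = -3363829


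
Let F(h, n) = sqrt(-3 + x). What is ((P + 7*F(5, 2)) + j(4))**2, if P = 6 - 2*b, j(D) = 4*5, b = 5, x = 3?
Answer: 256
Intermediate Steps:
j(D) = 20
F(h, n) = 0 (F(h, n) = sqrt(-3 + 3) = sqrt(0) = 0)
P = -4 (P = 6 - 2*5 = 6 - 10 = -4)
((P + 7*F(5, 2)) + j(4))**2 = ((-4 + 7*0) + 20)**2 = ((-4 + 0) + 20)**2 = (-4 + 20)**2 = 16**2 = 256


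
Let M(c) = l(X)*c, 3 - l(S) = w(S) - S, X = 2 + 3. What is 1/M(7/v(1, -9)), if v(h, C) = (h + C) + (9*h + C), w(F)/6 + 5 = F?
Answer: -⅐ ≈ -0.14286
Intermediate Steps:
w(F) = -30 + 6*F
X = 5
v(h, C) = 2*C + 10*h (v(h, C) = (C + h) + (C + 9*h) = 2*C + 10*h)
l(S) = 33 - 5*S (l(S) = 3 - ((-30 + 6*S) - S) = 3 - (-30 + 5*S) = 3 + (30 - 5*S) = 33 - 5*S)
M(c) = 8*c (M(c) = (33 - 5*5)*c = (33 - 25)*c = 8*c)
1/M(7/v(1, -9)) = 1/(8*(7/(2*(-9) + 10*1))) = 1/(8*(7/(-18 + 10))) = 1/(8*(7/(-8))) = 1/(8*(7*(-⅛))) = 1/(8*(-7/8)) = 1/(-7) = -⅐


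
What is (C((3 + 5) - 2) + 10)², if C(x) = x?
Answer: 256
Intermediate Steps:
(C((3 + 5) - 2) + 10)² = (((3 + 5) - 2) + 10)² = ((8 - 2) + 10)² = (6 + 10)² = 16² = 256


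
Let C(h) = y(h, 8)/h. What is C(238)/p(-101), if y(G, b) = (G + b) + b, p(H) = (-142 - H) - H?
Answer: 127/7140 ≈ 0.017787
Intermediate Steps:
p(H) = -142 - 2*H
y(G, b) = G + 2*b
C(h) = (16 + h)/h (C(h) = (h + 2*8)/h = (h + 16)/h = (16 + h)/h)
C(238)/p(-101) = ((16 + 238)/238)/(-142 - 2*(-101)) = ((1/238)*254)/(-142 + 202) = (127/119)/60 = (127/119)*(1/60) = 127/7140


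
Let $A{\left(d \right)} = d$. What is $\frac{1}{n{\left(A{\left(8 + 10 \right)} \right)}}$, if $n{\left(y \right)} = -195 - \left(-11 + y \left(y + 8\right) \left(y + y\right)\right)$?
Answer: $- \frac{1}{17032} \approx -5.8713 \cdot 10^{-5}$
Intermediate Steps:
$n{\left(y \right)} = -184 - 2 y^{2} \left(8 + y\right)$ ($n{\left(y \right)} = -195 - \left(-11 + y \left(8 + y\right) 2 y\right) = -195 - \left(-11 + y 2 y \left(8 + y\right)\right) = -195 - \left(-11 + 2 y^{2} \left(8 + y\right)\right) = -184 - 2 y^{2} \left(8 + y\right)$)
$\frac{1}{n{\left(A{\left(8 + 10 \right)} \right)}} = \frac{1}{-184 - 16 \left(8 + 10\right)^{2} - 2 \left(8 + 10\right)^{3}} = \frac{1}{-184 - 16 \cdot 18^{2} - 2 \cdot 18^{3}} = \frac{1}{-184 - 5184 - 11664} = \frac{1}{-17032} = - \frac{1}{17032}$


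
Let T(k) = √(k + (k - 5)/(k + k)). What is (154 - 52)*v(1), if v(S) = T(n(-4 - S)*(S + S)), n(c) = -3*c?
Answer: 17*√1095 ≈ 562.54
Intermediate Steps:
T(k) = √(k + (-5 + k)/(2*k)) (T(k) = √(k + (-5 + k)/((2*k))) = √(k + (-5 + k)*(1/(2*k))) = √(k + (-5 + k)/(2*k)))
v(S) = √(2 - 5/(S*(12 + 3*S)) + 8*S*(12 + 3*S))/2 (v(S) = √(2 - 10*(-1/(3*(-4 - S)*(S + S))) + 4*((-3*(-4 - S))*(S + S)))/2 = √(2 - 10*1/(2*S*(12 + 3*S)) + 4*((12 + 3*S)*(2*S)))/2 = √(2 - 10*1/(2*S*(12 + 3*S)) + 4*(2*S*(12 + 3*S)))/2 = √(2 - 5/(S*(12 + 3*S)) + 8*S*(12 + 3*S))/2)
(154 - 52)*v(1) = (154 - 52)*(√3*√(6 - 5/(1*(4 + 1)) + 72*1*(4 + 1))/6) = 102*(√3*√(6 - 5*1/5 + 72*1*5)/6) = 102*(√3*√(6 - 5*1*⅕ + 360)/6) = 102*(√3*√(6 - 1 + 360)/6) = 102*(√3*√365/6) = 102*(√1095/6) = 17*√1095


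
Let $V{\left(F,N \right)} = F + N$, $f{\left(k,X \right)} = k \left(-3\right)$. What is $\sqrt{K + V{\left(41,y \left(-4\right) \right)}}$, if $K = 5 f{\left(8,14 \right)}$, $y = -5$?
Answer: $i \sqrt{59} \approx 7.6811 i$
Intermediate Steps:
$f{\left(k,X \right)} = - 3 k$
$K = -120$ ($K = 5 \left(\left(-3\right) 8\right) = 5 \left(-24\right) = -120$)
$\sqrt{K + V{\left(41,y \left(-4\right) \right)}} = \sqrt{-120 + \left(41 - -20\right)} = \sqrt{-120 + \left(41 + 20\right)} = \sqrt{-120 + 61} = \sqrt{-59} = i \sqrt{59}$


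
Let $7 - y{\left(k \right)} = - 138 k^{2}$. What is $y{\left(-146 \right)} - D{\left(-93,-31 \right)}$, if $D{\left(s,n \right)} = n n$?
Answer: $2940654$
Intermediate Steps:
$D{\left(s,n \right)} = n^{2}$
$y{\left(k \right)} = 7 + 138 k^{2}$ ($y{\left(k \right)} = 7 - - 138 k^{2} = 7 + 138 k^{2}$)
$y{\left(-146 \right)} - D{\left(-93,-31 \right)} = \left(7 + 138 \left(-146\right)^{2}\right) - \left(-31\right)^{2} = \left(7 + 138 \cdot 21316\right) - 961 = \left(7 + 2941608\right) - 961 = 2941615 - 961 = 2940654$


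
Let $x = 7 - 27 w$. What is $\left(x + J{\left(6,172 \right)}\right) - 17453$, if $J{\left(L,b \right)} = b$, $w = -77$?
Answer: $-15195$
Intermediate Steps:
$x = 2086$ ($x = 7 - -2079 = 7 + 2079 = 2086$)
$\left(x + J{\left(6,172 \right)}\right) - 17453 = \left(2086 + 172\right) - 17453 = 2258 - 17453 = -15195$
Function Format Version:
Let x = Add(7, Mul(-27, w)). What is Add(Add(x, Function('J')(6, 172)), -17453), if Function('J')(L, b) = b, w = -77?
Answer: -15195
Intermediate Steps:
x = 2086 (x = Add(7, Mul(-27, -77)) = Add(7, 2079) = 2086)
Add(Add(x, Function('J')(6, 172)), -17453) = Add(Add(2086, 172), -17453) = Add(2258, -17453) = -15195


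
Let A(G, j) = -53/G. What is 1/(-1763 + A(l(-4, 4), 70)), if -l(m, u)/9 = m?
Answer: -36/63521 ≈ -0.00056674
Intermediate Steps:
l(m, u) = -9*m
1/(-1763 + A(l(-4, 4), 70)) = 1/(-1763 - 53/((-9*(-4)))) = 1/(-1763 - 53/36) = 1/(-63521/36) = -36/63521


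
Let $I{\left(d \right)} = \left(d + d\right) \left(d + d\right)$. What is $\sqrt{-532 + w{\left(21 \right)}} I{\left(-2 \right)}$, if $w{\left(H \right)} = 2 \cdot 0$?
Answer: $32 i \sqrt{133} \approx 369.04 i$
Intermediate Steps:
$I{\left(d \right)} = 4 d^{2}$ ($I{\left(d \right)} = 2 d 2 d = 4 d^{2}$)
$w{\left(H \right)} = 0$
$\sqrt{-532 + w{\left(21 \right)}} I{\left(-2 \right)} = \sqrt{-532 + 0} \cdot 4 \left(-2\right)^{2} = \sqrt{-532} \cdot 4 \cdot 4 = 2 i \sqrt{133} \cdot 16 = 32 i \sqrt{133}$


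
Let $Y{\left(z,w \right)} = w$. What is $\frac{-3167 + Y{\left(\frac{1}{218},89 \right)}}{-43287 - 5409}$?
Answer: $\frac{513}{8116} \approx 0.063208$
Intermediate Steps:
$\frac{-3167 + Y{\left(\frac{1}{218},89 \right)}}{-43287 - 5409} = \frac{-3167 + 89}{-43287 - 5409} = - \frac{3078}{-48696} = \left(-3078\right) \left(- \frac{1}{48696}\right) = \frac{513}{8116}$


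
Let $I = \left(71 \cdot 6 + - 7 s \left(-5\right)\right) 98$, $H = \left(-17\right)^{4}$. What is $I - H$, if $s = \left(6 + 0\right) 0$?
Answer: $-41773$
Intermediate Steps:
$H = 83521$
$s = 0$ ($s = 6 \cdot 0 = 0$)
$I = 41748$ ($I = \left(71 \cdot 6 + \left(-7\right) 0 \left(-5\right)\right) 98 = \left(426 + 0 \left(-5\right)\right) 98 = \left(426 + 0\right) 98 = 426 \cdot 98 = 41748$)
$I - H = 41748 - 83521 = -41773$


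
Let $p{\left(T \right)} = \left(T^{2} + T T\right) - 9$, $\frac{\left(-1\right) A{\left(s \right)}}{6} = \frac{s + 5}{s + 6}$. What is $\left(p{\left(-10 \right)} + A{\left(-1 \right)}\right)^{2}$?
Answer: $\frac{866761}{25} \approx 34670.0$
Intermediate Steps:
$A{\left(s \right)} = - \frac{6 \left(5 + s\right)}{6 + s}$ ($A{\left(s \right)} = - 6 \frac{s + 5}{s + 6} = - 6 \frac{5 + s}{6 + s} = - \frac{6 \left(5 + s\right)}{6 + s}$)
$p{\left(T \right)} = -9 + 2 T^{2}$ ($p{\left(T \right)} = \left(T^{2} + T^{2}\right) - 9 = 2 T^{2} - 9 = -9 + 2 T^{2}$)
$\left(p{\left(-10 \right)} + A{\left(-1 \right)}\right)^{2} = \left(\left(-9 + 2 \left(-10\right)^{2}\right) + \frac{6 \left(-5 - -1\right)}{6 - 1}\right)^{2} = \left(\left(-9 + 2 \cdot 100\right) + \frac{6 \left(-5 + 1\right)}{5}\right)^{2} = \left(\left(-9 + 200\right) + 6 \cdot \frac{1}{5} \left(-4\right)\right)^{2} = \left(191 - \frac{24}{5}\right)^{2} = \left(\frac{931}{5}\right)^{2} = \frac{866761}{25}$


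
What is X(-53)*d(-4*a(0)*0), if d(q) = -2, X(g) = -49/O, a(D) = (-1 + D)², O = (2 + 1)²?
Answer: 98/9 ≈ 10.889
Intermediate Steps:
O = 9 (O = 3² = 9)
X(g) = -49/9
X(-53)*d(-4*a(0)*0) = -49/9*(-2) = 98/9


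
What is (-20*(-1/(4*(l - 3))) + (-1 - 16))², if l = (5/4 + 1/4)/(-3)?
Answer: 16641/49 ≈ 339.61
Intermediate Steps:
l = -½ (l = (5*(¼) + 1*(¼))*(-⅓) = (5/4 + ¼)*(-⅓) = (3/2)*(-⅓) = -½ ≈ -0.50000)
(-20*(-1/(4*(l - 3))) + (-1 - 16))² = (-20*(-1/(4*(-½ - 3))) + (-1 - 16))² = (-20/((-7/2*(-4))) - 17)² = (-20/14 - 17)² = (-20*1/14 - 17)² = (-10/7 - 17)² = (-129/7)² = 16641/49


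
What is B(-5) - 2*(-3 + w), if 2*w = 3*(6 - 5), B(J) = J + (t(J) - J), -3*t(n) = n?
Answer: 14/3 ≈ 4.6667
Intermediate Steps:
t(n) = -n/3
B(J) = -J/3 (B(J) = J + (-J/3 - J) = J - 4*J/3 = -J/3)
w = 3/2 (w = (3*(6 - 5))/2 = (3*1)/2 = (½)*3 = 3/2 ≈ 1.5000)
B(-5) - 2*(-3 + w) = -⅓*(-5) - 2*(-3 + 3/2) = 5/3 - 2*(-3)/2 = 5/3 - 1*(-3) = 5/3 + 3 = 14/3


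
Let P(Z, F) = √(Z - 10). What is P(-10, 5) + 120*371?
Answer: 44520 + 2*I*√5 ≈ 44520.0 + 4.4721*I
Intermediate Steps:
P(Z, F) = √(-10 + Z)
P(-10, 5) + 120*371 = √(-10 - 10) + 120*371 = √(-20) + 44520 = 2*I*√5 + 44520 = 44520 + 2*I*√5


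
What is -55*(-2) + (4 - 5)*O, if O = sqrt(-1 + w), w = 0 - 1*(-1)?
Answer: 110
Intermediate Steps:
w = 1 (w = 0 + 1 = 1)
O = 0 (O = sqrt(-1 + 1) = sqrt(0) = 0)
-55*(-2) + (4 - 5)*O = -55*(-2) + (4 - 5)*0 = 110 - 1*0 = 110 + 0 = 110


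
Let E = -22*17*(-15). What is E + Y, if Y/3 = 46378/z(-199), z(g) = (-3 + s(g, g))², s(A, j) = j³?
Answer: 174201405510212787/31051943941202 ≈ 5610.0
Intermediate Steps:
E = 5610 (E = -374*(-15) = 5610)
z(g) = (-3 + g³)²
Y = 69567/31051943941202 (Y = 3*(46378/((-3 + (-199)³)²)) = 3*(46378/((-3 - 7880599)²)) = 3*(46378/((-7880602)²)) = 3*(46378/62103887882404) = 3*(46378*(1/62103887882404)) = 3*(23189/31051943941202) = 69567/31051943941202 ≈ 2.2403e-9)
E + Y = 5610 + 69567/31051943941202 = 174201405510212787/31051943941202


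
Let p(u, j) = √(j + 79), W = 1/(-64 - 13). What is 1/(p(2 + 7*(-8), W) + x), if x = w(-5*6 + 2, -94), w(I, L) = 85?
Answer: 6545/550243 - √468314/550243 ≈ 0.010651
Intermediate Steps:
W = -1/77 (W = 1/(-77) = -1/77 ≈ -0.012987)
p(u, j) = √(79 + j)
x = 85
1/(p(2 + 7*(-8), W) + x) = 1/(√(79 - 1/77) + 85) = 1/(√(6082/77) + 85) = 1/(√468314/77 + 85) = 1/(85 + √468314/77)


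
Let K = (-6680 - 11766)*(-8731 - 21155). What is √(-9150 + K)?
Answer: √551268006 ≈ 23479.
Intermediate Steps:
K = 551277156 (K = -18446*(-29886) = 551277156)
√(-9150 + K) = √(-9150 + 551277156) = √551268006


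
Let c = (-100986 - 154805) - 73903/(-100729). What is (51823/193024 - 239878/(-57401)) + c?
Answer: -37428981423220067/146329384448 ≈ -2.5579e+5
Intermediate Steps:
c = -97967672/383 (c = -255791 - 73903*(-1/100729) = -255791 + 281/383 = -97967672/383 ≈ -2.5579e+5)
(51823/193024 - 239878/(-57401)) + c = (51823/193024 - 239878/(-57401)) - 97967672/383 = (51823*(1/193024) - 239878*(-1/57401)) - 97967672/383 = (1787/6656 + 239878/57401) - 97967672/383 = 1699203555/382061056 - 97967672/383 = -37428981423220067/146329384448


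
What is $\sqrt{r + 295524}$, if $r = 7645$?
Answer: $\sqrt{303169} \approx 550.61$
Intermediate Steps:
$\sqrt{r + 295524} = \sqrt{7645 + 295524} = \sqrt{303169}$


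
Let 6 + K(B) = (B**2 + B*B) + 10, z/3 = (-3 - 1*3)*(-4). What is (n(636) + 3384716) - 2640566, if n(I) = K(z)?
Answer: 754522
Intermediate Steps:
z = 72 (z = 3*((-3 - 1*3)*(-4)) = 3*((-3 - 3)*(-4)) = 3*(-6*(-4)) = 3*24 = 72)
K(B) = 4 + 2*B**2 (K(B) = -6 + ((B**2 + B*B) + 10) = -6 + ((B**2 + B**2) + 10) = -6 + (2*B**2 + 10) = -6 + (10 + 2*B**2) = 4 + 2*B**2)
n(I) = 10372 (n(I) = 4 + 2*72**2 = 4 + 2*5184 = 4 + 10368 = 10372)
(n(636) + 3384716) - 2640566 = (10372 + 3384716) - 2640566 = 3395088 - 2640566 = 754522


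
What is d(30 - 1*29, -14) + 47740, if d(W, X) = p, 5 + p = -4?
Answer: 47731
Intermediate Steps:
p = -9 (p = -5 - 4 = -9)
d(W, X) = -9
d(30 - 1*29, -14) + 47740 = -9 + 47740 = 47731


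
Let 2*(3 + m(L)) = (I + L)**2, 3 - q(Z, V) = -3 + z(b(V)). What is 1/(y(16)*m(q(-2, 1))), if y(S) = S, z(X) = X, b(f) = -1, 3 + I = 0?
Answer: 1/80 ≈ 0.012500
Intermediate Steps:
I = -3 (I = -3 + 0 = -3)
q(Z, V) = 7 (q(Z, V) = 3 - (-3 - 1) = 3 - 1*(-4) = 3 + 4 = 7)
m(L) = -3 + (-3 + L)**2/2
1/(y(16)*m(q(-2, 1))) = 1/(16*(-3 + (-3 + 7)**2/2)) = 1/(16*(-3 + (1/2)*4**2)) = 1/(16*(-3 + (1/2)*16)) = 1/(16*(-3 + 8)) = 1/(16*5) = 1/80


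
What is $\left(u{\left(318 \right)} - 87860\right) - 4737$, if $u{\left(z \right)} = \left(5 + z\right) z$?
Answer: $10117$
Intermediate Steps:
$u{\left(z \right)} = z \left(5 + z\right)$
$\left(u{\left(318 \right)} - 87860\right) - 4737 = \left(318 \left(5 + 318\right) - 87860\right) - 4737 = \left(318 \cdot 323 - 87860\right) - 4737 = \left(102714 - 87860\right) - 4737 = 14854 - 4737 = 10117$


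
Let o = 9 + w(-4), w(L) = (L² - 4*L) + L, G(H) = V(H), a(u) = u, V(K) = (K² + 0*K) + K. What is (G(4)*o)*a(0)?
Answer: 0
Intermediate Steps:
V(K) = K + K² (V(K) = (K² + 0) + K = K² + K = K + K²)
G(H) = H*(1 + H)
w(L) = L² - 3*L
o = 37 (o = 9 - 4*(-3 - 4) = 9 - 4*(-7) = 9 + 28 = 37)
(G(4)*o)*a(0) = ((4*(1 + 4))*37)*0 = ((4*5)*37)*0 = (20*37)*0 = 740*0 = 0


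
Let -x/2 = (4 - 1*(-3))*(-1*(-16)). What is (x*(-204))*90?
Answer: 4112640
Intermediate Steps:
x = -224 (x = -2*(4 - 1*(-3))*(-1*(-16)) = -2*(4 + 3)*16 = -14*16 = -2*112 = -224)
(x*(-204))*90 = -224*(-204)*90 = 45696*90 = 4112640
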